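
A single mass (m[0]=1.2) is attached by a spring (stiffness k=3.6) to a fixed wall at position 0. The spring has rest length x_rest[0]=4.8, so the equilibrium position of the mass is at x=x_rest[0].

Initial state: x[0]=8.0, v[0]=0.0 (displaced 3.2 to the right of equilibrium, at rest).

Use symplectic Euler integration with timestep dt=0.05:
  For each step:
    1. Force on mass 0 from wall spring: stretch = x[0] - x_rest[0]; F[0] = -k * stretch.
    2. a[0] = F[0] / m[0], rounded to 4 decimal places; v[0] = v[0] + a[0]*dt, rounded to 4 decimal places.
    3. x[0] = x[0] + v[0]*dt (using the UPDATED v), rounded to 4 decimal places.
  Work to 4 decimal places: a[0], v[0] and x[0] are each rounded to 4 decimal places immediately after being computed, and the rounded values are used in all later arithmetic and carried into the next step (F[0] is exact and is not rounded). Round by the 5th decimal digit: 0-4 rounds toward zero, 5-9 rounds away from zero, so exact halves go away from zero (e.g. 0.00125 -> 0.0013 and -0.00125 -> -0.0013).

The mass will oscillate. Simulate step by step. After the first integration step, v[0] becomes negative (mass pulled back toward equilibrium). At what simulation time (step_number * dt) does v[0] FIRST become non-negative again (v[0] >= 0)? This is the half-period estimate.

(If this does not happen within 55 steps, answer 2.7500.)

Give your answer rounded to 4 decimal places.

Answer: 1.8500

Derivation:
Step 0: x=[8.0000] v=[0.0000]
Step 1: x=[7.9760] v=[-0.4800]
Step 2: x=[7.9282] v=[-0.9564]
Step 3: x=[7.8569] v=[-1.4256]
Step 4: x=[7.7627] v=[-1.8841]
Step 5: x=[7.6463] v=[-2.3285]
Step 6: x=[7.5085] v=[-2.7554]
Step 7: x=[7.3504] v=[-3.1617]
Step 8: x=[7.1732] v=[-3.5443]
Step 9: x=[6.9782] v=[-3.9003]
Step 10: x=[6.7669] v=[-4.2270]
Step 11: x=[6.5408] v=[-4.5220]
Step 12: x=[6.3016] v=[-4.7831]
Step 13: x=[6.0512] v=[-5.0083]
Step 14: x=[5.7914] v=[-5.1960]
Step 15: x=[5.5242] v=[-5.3447]
Step 16: x=[5.2515] v=[-5.4533]
Step 17: x=[4.9755] v=[-5.5210]
Step 18: x=[4.6981] v=[-5.5473]
Step 19: x=[4.4215] v=[-5.5320]
Step 20: x=[4.1477] v=[-5.4752]
Step 21: x=[3.8788] v=[-5.3774]
Step 22: x=[3.6168] v=[-5.2392]
Step 23: x=[3.3637] v=[-5.0617]
Step 24: x=[3.1214] v=[-4.8463]
Step 25: x=[2.8917] v=[-4.5945]
Step 26: x=[2.6763] v=[-4.3083]
Step 27: x=[2.4768] v=[-3.9897]
Step 28: x=[2.2947] v=[-3.6412]
Step 29: x=[2.1314] v=[-3.2654]
Step 30: x=[1.9881] v=[-2.8651]
Step 31: x=[1.8659] v=[-2.4433]
Step 32: x=[1.7657] v=[-2.0032]
Step 33: x=[1.6883] v=[-1.5481]
Step 34: x=[1.6342] v=[-1.0813]
Step 35: x=[1.6039] v=[-0.6064]
Step 36: x=[1.5976] v=[-0.1270]
Step 37: x=[1.6153] v=[0.3534]
First v>=0 after going negative at step 37, time=1.8500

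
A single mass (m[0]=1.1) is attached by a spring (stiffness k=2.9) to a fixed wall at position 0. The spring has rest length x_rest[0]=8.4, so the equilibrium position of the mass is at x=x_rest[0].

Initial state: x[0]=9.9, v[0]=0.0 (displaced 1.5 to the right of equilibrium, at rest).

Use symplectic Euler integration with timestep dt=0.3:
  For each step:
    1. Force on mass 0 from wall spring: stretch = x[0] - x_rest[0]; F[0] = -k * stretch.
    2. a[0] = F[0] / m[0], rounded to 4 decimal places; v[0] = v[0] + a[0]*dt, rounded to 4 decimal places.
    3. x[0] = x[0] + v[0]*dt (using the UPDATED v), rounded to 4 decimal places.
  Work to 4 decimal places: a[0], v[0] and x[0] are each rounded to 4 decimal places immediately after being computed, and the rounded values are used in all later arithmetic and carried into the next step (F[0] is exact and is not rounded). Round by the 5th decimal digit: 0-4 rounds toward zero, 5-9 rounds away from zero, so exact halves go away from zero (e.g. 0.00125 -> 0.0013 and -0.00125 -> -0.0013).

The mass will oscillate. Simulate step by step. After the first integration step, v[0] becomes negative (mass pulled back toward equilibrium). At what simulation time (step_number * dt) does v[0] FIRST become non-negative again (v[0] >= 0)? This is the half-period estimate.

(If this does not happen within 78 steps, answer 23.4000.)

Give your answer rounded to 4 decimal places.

Answer: 2.1000

Derivation:
Step 0: x=[9.9000] v=[0.0000]
Step 1: x=[9.5441] v=[-1.1864]
Step 2: x=[8.9167] v=[-2.0913]
Step 3: x=[8.1667] v=[-2.5000]
Step 4: x=[7.4721] v=[-2.3155]
Step 5: x=[6.9976] v=[-1.5816]
Step 6: x=[6.8559] v=[-0.4724]
Step 7: x=[7.0805] v=[0.7488]
First v>=0 after going negative at step 7, time=2.1000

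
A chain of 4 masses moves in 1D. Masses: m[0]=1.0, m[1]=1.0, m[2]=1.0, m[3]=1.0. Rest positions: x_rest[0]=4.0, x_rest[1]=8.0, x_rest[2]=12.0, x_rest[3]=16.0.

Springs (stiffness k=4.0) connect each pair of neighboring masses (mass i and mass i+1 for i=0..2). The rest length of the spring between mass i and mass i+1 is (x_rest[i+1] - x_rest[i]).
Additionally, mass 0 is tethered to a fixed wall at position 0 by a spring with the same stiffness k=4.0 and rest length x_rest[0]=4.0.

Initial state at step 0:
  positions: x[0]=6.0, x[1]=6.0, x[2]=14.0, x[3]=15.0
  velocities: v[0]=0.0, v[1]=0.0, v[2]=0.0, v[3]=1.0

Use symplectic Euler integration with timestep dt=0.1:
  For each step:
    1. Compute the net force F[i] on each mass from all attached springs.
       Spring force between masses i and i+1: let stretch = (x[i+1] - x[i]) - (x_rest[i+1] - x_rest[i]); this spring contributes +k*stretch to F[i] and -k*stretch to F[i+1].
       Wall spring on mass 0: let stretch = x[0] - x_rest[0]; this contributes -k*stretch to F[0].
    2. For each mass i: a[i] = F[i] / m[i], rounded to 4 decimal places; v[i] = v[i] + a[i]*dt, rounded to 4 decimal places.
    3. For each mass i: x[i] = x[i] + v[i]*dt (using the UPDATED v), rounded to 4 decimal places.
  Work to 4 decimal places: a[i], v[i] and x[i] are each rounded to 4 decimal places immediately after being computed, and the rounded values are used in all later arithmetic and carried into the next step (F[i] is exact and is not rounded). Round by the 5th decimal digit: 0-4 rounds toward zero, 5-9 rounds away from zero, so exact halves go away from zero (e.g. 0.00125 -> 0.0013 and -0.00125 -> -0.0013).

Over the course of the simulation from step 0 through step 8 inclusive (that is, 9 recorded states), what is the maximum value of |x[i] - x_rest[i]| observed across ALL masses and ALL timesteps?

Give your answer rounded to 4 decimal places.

Answer: 2.4270

Derivation:
Step 0: x=[6.0000 6.0000 14.0000 15.0000] v=[0.0000 0.0000 0.0000 1.0000]
Step 1: x=[5.7600 6.3200 13.7200 15.2200] v=[-2.4000 3.2000 -2.8000 2.2000]
Step 2: x=[5.3120 6.9136 13.2040 15.5400] v=[-4.4800 5.9360 -5.1600 3.2000]
Step 3: x=[4.7156 7.6948 12.5298 15.9266] v=[-5.9642 7.8115 -6.7418 3.8656]
Step 4: x=[4.0497 8.5502 11.7981 16.3373] v=[-6.6588 8.5538 -7.3171 4.1069]
Step 5: x=[3.4019 9.3555 11.1180 16.7264] v=[-6.4785 8.0528 -6.8006 3.8912]
Step 6: x=[2.8561 9.9931 10.5918 17.0512] v=[-5.4578 6.3764 -5.2622 3.2478]
Step 7: x=[2.4816 10.3692 10.3000 17.2776] v=[-3.7454 3.7611 -2.9179 2.2640]
Step 8: x=[2.3233 10.4270 10.2901 17.3849] v=[-1.5830 0.5784 -0.0992 1.0730]
Max displacement = 2.4270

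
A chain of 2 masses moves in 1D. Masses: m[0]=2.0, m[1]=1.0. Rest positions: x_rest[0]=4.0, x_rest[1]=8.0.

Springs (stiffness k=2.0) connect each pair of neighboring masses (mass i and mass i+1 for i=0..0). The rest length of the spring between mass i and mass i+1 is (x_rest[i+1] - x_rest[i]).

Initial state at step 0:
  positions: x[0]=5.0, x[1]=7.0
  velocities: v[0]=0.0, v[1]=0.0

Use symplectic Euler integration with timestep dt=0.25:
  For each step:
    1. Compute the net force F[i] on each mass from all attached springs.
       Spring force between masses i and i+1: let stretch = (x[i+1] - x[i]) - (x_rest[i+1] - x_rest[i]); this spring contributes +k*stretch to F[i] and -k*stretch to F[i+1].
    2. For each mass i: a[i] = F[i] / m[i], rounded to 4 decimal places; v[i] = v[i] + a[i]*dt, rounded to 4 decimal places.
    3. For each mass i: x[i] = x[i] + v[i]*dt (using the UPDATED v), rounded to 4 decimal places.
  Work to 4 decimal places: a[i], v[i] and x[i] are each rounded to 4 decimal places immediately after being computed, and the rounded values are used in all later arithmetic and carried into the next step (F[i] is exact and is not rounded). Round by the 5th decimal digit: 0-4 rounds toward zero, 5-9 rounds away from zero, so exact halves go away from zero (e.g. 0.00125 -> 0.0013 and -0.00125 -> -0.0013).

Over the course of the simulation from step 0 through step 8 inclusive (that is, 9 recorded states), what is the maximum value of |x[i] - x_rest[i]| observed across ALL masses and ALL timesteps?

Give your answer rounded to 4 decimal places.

Step 0: x=[5.0000 7.0000] v=[0.0000 0.0000]
Step 1: x=[4.8750 7.2500] v=[-0.5000 1.0000]
Step 2: x=[4.6484 7.7031] v=[-0.9063 1.8125]
Step 3: x=[4.3628 8.2744] v=[-1.1426 2.2852]
Step 4: x=[4.0716 8.8568] v=[-1.1647 2.3294]
Step 5: x=[3.8295 9.3410] v=[-0.9684 1.9368]
Step 6: x=[3.6819 9.6363] v=[-0.5905 1.1811]
Step 7: x=[3.6564 9.6873] v=[-0.1019 0.2039]
Step 8: x=[3.7579 9.4844] v=[0.4058 -0.8116]
Max displacement = 1.6873

Answer: 1.6873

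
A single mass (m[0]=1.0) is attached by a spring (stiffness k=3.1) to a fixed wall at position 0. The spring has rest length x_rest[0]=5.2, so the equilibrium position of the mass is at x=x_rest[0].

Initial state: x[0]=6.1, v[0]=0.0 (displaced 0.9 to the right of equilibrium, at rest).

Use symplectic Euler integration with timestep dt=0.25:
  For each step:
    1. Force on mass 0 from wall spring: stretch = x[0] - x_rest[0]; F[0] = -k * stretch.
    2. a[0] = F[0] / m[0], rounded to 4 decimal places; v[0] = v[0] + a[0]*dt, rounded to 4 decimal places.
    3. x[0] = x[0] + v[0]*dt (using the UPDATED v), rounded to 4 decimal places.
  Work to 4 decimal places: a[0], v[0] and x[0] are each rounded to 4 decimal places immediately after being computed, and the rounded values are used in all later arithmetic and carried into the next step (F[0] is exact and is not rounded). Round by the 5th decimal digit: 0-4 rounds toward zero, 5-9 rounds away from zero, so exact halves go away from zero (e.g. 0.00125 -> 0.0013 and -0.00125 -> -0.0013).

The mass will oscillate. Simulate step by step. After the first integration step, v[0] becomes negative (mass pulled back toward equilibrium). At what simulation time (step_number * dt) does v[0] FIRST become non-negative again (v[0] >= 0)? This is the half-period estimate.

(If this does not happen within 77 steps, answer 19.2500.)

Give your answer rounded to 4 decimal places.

Answer: 2.0000

Derivation:
Step 0: x=[6.1000] v=[0.0000]
Step 1: x=[5.9256] v=[-0.6975]
Step 2: x=[5.6106] v=[-1.2599]
Step 3: x=[5.2161] v=[-1.5781]
Step 4: x=[4.8185] v=[-1.5906]
Step 5: x=[4.4948] v=[-1.2949]
Step 6: x=[4.3077] v=[-0.7484]
Step 7: x=[4.2935] v=[-0.0569]
Step 8: x=[4.4549] v=[0.6457]
First v>=0 after going negative at step 8, time=2.0000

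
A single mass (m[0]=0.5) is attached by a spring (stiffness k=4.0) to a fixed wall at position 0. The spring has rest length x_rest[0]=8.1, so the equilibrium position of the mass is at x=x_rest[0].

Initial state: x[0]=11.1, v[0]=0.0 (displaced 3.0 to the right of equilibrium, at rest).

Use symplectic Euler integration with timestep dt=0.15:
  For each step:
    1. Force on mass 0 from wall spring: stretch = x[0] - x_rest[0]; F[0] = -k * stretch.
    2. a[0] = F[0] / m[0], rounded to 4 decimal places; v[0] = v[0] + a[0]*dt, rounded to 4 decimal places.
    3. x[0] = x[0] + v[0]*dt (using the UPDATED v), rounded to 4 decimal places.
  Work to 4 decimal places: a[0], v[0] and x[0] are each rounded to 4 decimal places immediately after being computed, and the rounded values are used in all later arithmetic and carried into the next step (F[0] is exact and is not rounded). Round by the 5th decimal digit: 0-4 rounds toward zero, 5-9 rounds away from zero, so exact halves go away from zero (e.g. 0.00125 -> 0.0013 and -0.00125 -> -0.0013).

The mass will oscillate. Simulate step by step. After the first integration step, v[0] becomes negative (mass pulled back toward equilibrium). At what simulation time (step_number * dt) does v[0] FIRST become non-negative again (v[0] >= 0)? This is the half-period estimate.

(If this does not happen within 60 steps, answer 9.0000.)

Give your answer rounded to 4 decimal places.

Answer: 1.2000

Derivation:
Step 0: x=[11.1000] v=[0.0000]
Step 1: x=[10.5600] v=[-3.6000]
Step 2: x=[9.5772] v=[-6.5520]
Step 3: x=[8.3285] v=[-8.3246]
Step 4: x=[7.0387] v=[-8.5988]
Step 5: x=[5.9399] v=[-7.3252]
Step 6: x=[5.2299] v=[-4.7331]
Step 7: x=[5.0366] v=[-1.2890]
Step 8: x=[5.3947] v=[2.3871]
First v>=0 after going negative at step 8, time=1.2000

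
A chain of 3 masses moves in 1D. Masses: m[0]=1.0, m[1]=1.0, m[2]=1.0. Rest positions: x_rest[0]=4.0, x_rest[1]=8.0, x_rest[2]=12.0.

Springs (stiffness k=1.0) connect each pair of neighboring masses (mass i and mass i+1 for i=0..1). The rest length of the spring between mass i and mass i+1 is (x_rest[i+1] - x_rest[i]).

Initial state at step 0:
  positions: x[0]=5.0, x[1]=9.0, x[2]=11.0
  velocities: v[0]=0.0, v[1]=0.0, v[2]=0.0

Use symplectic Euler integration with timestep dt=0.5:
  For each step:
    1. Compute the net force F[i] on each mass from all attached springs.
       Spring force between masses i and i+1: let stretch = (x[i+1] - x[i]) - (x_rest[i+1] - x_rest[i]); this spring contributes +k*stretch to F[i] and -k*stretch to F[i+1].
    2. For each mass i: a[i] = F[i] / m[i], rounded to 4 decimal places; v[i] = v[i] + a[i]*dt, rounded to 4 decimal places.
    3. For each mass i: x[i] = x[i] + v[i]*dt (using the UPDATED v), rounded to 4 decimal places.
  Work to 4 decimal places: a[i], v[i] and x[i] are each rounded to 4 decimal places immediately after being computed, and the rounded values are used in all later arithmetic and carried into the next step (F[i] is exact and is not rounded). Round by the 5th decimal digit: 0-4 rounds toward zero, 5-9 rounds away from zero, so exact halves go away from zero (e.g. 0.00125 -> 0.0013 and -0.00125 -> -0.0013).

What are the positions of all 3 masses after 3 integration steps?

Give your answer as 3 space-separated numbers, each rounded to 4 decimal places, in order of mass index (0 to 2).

Step 0: x=[5.0000 9.0000 11.0000] v=[0.0000 0.0000 0.0000]
Step 1: x=[5.0000 8.5000 11.5000] v=[0.0000 -1.0000 1.0000]
Step 2: x=[4.8750 7.8750 12.2500] v=[-0.2500 -1.2500 1.5000]
Step 3: x=[4.5000 7.5938 12.9063] v=[-0.7500 -0.5625 1.3125]

Answer: 4.5000 7.5938 12.9063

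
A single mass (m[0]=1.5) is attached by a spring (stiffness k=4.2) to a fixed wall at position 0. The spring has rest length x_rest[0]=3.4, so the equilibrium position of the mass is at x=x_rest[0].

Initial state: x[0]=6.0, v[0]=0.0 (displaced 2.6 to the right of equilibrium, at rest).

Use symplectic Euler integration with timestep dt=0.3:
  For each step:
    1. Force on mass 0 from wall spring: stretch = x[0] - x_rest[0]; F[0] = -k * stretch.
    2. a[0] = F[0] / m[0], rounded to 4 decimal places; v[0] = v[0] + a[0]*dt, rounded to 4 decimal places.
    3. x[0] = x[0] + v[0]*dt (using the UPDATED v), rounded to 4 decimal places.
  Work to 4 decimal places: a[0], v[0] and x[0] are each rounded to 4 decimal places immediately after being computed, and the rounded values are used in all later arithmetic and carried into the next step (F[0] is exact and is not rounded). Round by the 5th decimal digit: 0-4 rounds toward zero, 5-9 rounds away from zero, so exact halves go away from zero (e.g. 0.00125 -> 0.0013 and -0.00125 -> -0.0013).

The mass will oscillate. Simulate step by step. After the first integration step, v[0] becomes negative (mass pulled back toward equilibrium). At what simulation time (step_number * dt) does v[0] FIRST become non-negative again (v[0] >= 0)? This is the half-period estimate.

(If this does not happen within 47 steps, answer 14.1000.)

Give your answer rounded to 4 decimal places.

Step 0: x=[6.0000] v=[0.0000]
Step 1: x=[5.3448] v=[-2.1840]
Step 2: x=[4.1995] v=[-3.8176]
Step 3: x=[2.8527] v=[-4.4892]
Step 4: x=[1.6439] v=[-4.0295]
Step 5: x=[0.8776] v=[-2.5544]
Step 6: x=[0.7469] v=[-0.4356]
Step 7: x=[1.2848] v=[1.7930]
First v>=0 after going negative at step 7, time=2.1000

Answer: 2.1000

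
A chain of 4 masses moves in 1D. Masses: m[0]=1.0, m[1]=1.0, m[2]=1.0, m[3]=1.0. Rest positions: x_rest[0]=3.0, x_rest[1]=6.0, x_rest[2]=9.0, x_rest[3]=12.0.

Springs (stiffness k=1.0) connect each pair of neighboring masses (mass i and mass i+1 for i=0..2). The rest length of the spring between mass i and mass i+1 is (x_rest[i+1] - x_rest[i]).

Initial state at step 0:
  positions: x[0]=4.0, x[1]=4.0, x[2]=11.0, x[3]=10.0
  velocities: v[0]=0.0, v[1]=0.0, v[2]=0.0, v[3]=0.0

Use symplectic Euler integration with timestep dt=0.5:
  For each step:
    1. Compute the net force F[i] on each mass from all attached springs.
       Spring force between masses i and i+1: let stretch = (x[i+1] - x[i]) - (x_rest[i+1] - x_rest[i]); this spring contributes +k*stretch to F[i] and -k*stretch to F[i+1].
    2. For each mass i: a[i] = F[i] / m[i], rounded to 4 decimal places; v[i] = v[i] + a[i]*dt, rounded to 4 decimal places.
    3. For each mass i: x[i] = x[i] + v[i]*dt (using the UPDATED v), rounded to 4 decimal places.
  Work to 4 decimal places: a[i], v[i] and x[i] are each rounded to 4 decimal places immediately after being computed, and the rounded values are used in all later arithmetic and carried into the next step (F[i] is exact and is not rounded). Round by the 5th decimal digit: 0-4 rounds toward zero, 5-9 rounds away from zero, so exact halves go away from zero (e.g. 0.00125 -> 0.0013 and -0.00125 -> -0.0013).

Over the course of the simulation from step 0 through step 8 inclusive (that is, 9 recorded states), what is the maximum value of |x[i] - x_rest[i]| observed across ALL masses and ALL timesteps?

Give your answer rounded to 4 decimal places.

Answer: 2.9844

Derivation:
Step 0: x=[4.0000 4.0000 11.0000 10.0000] v=[0.0000 0.0000 0.0000 0.0000]
Step 1: x=[3.2500 5.7500 9.0000 11.0000] v=[-1.5000 3.5000 -4.0000 2.0000]
Step 2: x=[2.3750 7.6875 6.6875 12.2500] v=[-1.7500 3.8750 -4.6250 2.5000]
Step 3: x=[2.0781 8.0469 6.0156 12.8594] v=[-0.5938 0.7188 -1.3438 1.2188]
Step 4: x=[2.5234 6.4063 7.5625 12.5079] v=[0.8906 -3.2813 3.0938 -0.7031]
Step 5: x=[3.1895 4.0840 10.0567 11.6700] v=[1.3321 -4.6447 4.9884 -1.6758]
Step 6: x=[3.3292 3.0312 11.4611 11.1788] v=[0.2794 -2.1056 2.8087 -0.9825]
Step 7: x=[2.6444 4.1604 10.6874 11.5082] v=[-1.3696 2.2584 -1.5474 0.6587]
Step 8: x=[1.5886 6.5424 8.4872 12.3824] v=[-2.1116 4.7639 -4.4005 1.7483]
Max displacement = 2.9844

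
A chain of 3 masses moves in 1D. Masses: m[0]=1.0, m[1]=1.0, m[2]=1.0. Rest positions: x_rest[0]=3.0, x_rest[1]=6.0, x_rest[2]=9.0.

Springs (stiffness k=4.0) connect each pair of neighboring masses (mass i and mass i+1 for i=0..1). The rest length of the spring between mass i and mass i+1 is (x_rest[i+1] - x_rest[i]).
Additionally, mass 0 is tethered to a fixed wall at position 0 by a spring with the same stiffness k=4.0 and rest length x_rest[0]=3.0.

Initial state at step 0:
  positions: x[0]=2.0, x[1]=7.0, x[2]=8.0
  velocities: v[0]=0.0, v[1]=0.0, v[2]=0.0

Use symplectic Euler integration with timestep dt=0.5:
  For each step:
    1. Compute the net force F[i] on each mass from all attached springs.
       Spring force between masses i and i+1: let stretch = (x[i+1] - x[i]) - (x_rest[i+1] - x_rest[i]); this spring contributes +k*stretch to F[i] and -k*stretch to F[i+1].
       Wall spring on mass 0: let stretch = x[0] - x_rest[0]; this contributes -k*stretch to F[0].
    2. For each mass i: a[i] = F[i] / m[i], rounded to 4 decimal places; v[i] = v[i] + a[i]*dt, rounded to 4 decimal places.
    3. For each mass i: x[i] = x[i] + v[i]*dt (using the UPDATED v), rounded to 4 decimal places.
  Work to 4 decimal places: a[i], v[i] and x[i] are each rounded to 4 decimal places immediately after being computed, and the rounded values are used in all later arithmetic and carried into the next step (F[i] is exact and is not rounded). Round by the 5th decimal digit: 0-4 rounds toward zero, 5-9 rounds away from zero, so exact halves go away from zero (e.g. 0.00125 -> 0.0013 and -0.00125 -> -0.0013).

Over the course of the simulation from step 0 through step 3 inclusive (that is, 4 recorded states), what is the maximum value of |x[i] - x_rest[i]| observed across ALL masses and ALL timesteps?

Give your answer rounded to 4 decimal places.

Answer: 3.0000

Derivation:
Step 0: x=[2.0000 7.0000 8.0000] v=[0.0000 0.0000 0.0000]
Step 1: x=[5.0000 3.0000 10.0000] v=[6.0000 -8.0000 4.0000]
Step 2: x=[1.0000 8.0000 8.0000] v=[-8.0000 10.0000 -4.0000]
Step 3: x=[3.0000 6.0000 9.0000] v=[4.0000 -4.0000 2.0000]
Max displacement = 3.0000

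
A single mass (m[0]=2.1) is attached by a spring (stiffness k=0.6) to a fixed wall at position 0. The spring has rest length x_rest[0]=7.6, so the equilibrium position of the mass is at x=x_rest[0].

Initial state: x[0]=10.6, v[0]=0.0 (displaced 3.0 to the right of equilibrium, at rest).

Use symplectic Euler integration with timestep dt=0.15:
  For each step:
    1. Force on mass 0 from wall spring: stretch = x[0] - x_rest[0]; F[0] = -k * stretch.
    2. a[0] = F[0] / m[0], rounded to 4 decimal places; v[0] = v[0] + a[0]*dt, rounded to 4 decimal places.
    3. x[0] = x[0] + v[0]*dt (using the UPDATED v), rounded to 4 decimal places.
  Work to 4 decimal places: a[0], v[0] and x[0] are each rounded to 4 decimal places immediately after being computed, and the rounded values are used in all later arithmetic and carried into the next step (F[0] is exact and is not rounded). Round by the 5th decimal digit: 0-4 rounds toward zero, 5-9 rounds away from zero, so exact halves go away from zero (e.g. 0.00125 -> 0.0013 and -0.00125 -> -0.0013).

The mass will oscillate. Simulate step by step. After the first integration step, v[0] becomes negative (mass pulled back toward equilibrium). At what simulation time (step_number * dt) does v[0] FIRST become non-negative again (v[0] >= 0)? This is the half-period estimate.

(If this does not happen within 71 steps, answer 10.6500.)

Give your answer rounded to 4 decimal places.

Answer: 6.0000

Derivation:
Step 0: x=[10.6000] v=[0.0000]
Step 1: x=[10.5807] v=[-0.1286]
Step 2: x=[10.5423] v=[-0.2563]
Step 3: x=[10.4849] v=[-0.3824]
Step 4: x=[10.4090] v=[-0.5060]
Step 5: x=[10.3150] v=[-0.6264]
Step 6: x=[10.2036] v=[-0.7428]
Step 7: x=[10.0754] v=[-0.8544]
Step 8: x=[9.9313] v=[-0.9605]
Step 9: x=[9.7722] v=[-1.0604]
Step 10: x=[9.5992] v=[-1.1535]
Step 11: x=[9.4133] v=[-1.2392]
Step 12: x=[9.2158] v=[-1.3169]
Step 13: x=[9.0079] v=[-1.3862]
Step 14: x=[8.7909] v=[-1.4465]
Step 15: x=[8.5663] v=[-1.4975]
Step 16: x=[8.3355] v=[-1.5389]
Step 17: x=[8.0999] v=[-1.5704]
Step 18: x=[7.8611] v=[-1.5918]
Step 19: x=[7.6207] v=[-1.6030]
Step 20: x=[7.3801] v=[-1.6039]
Step 21: x=[7.1409] v=[-1.5945]
Step 22: x=[6.9047] v=[-1.5748]
Step 23: x=[6.6730] v=[-1.5450]
Step 24: x=[6.4472] v=[-1.5053]
Step 25: x=[6.2288] v=[-1.4559]
Step 26: x=[6.0192] v=[-1.3971]
Step 27: x=[5.8198] v=[-1.3293]
Step 28: x=[5.6319] v=[-1.2530]
Step 29: x=[5.4566] v=[-1.1687]
Step 30: x=[5.2951] v=[-1.0768]
Step 31: x=[5.1484] v=[-0.9780]
Step 32: x=[5.0175] v=[-0.8729]
Step 33: x=[4.9032] v=[-0.7622]
Step 34: x=[4.8062] v=[-0.6466]
Step 35: x=[4.7272] v=[-0.5269]
Step 36: x=[4.6666] v=[-0.4038]
Step 37: x=[4.6249] v=[-0.2781]
Step 38: x=[4.6023] v=[-0.1506]
Step 39: x=[4.5990] v=[-0.0221]
Step 40: x=[4.6150] v=[0.1065]
First v>=0 after going negative at step 40, time=6.0000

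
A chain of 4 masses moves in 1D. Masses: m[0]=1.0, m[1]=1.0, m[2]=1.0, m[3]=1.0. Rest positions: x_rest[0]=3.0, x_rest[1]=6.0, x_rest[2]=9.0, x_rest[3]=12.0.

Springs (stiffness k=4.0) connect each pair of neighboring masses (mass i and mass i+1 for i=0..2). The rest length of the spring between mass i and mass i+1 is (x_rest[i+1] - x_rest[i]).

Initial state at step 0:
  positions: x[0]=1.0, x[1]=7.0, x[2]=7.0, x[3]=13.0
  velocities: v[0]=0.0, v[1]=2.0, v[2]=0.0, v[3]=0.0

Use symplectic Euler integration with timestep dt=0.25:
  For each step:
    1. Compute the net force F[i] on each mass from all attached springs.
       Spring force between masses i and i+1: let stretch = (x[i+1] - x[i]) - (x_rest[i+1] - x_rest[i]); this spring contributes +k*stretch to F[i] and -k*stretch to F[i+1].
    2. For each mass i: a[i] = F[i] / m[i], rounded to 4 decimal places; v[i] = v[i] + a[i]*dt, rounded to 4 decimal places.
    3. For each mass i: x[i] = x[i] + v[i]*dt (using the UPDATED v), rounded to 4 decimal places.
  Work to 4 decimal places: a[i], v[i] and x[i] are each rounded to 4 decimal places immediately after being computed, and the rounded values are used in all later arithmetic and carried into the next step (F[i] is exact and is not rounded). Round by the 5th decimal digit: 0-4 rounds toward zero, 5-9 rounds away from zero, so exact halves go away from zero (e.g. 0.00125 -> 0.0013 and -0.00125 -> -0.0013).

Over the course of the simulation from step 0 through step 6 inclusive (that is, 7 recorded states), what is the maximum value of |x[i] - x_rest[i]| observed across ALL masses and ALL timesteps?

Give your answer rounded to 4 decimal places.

Answer: 2.3106

Derivation:
Step 0: x=[1.0000 7.0000 7.0000 13.0000] v=[0.0000 2.0000 0.0000 0.0000]
Step 1: x=[1.7500 6.0000 8.5000 12.2500] v=[3.0000 -4.0000 6.0000 -3.0000]
Step 2: x=[2.8125 4.5625 10.3125 11.3125] v=[4.2500 -5.7500 7.2500 -3.7500]
Step 3: x=[3.5625 4.1250 10.9375 10.8750] v=[3.0000 -1.7500 2.5000 -1.7500]
Step 4: x=[3.7031 5.2500 9.8438 11.2031] v=[0.5625 4.5000 -4.3750 1.3125]
Step 5: x=[3.4805 7.1367 7.9414 11.9414] v=[-0.8906 7.5469 -7.6095 2.9532]
Step 6: x=[3.4219 8.3106 6.8379 12.4297] v=[-0.2344 4.6954 -4.4142 1.9532]
Max displacement = 2.3106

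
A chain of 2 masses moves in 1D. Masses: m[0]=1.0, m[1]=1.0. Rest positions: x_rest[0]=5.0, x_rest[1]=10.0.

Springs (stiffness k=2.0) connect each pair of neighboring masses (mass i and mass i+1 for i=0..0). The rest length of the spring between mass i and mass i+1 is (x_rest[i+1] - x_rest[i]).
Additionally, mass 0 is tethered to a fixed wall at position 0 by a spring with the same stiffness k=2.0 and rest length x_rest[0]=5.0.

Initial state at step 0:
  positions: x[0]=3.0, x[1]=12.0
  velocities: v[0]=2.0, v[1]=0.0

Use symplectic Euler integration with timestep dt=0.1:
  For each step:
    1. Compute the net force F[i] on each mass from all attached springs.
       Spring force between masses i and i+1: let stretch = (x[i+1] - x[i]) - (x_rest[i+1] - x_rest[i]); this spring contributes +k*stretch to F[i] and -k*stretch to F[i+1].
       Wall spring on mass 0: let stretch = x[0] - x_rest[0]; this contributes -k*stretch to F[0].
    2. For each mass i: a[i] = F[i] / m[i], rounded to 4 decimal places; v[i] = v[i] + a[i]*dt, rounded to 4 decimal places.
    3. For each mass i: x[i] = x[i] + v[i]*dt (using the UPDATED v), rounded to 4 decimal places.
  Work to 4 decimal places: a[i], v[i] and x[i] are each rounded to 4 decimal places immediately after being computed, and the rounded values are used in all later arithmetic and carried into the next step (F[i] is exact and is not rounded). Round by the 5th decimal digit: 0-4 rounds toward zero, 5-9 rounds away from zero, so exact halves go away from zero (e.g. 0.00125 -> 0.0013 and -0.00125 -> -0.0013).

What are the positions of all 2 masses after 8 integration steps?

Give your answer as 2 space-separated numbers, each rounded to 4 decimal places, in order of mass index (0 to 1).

Step 0: x=[3.0000 12.0000] v=[2.0000 0.0000]
Step 1: x=[3.3200 11.9200] v=[3.2000 -0.8000]
Step 2: x=[3.7456 11.7680] v=[4.2560 -1.5200]
Step 3: x=[4.2567 11.5556] v=[5.1114 -2.1245]
Step 4: x=[4.8287 11.2972] v=[5.7198 -2.5843]
Step 5: x=[5.4335 11.0094] v=[6.0478 -2.8780]
Step 6: x=[6.0411 10.7101] v=[6.0763 -2.9932]
Step 7: x=[6.6213 10.4174] v=[5.8019 -2.9270]
Step 8: x=[7.1450 10.1488] v=[5.2369 -2.6862]

Answer: 7.1450 10.1488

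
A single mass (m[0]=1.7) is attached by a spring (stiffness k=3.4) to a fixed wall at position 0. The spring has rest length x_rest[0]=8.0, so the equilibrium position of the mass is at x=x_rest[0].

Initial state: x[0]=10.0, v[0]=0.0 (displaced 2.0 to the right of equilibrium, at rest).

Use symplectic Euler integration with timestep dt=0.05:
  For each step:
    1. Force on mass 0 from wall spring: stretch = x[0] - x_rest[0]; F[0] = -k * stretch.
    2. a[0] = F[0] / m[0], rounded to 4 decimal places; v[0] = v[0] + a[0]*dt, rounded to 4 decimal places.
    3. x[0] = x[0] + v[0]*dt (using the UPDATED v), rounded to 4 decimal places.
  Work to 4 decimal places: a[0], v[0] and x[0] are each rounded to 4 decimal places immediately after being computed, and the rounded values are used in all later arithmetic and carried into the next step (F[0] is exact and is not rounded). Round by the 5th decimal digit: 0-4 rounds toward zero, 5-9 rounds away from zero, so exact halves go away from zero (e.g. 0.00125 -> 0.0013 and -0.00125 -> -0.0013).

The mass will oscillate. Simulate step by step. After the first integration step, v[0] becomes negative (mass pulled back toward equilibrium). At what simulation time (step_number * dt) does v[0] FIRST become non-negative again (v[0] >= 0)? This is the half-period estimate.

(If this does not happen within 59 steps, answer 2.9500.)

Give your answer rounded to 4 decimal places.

Answer: 2.2500

Derivation:
Step 0: x=[10.0000] v=[0.0000]
Step 1: x=[9.9900] v=[-0.2000]
Step 2: x=[9.9701] v=[-0.3990]
Step 3: x=[9.9403] v=[-0.5960]
Step 4: x=[9.9008] v=[-0.7900]
Step 5: x=[9.8518] v=[-0.9801]
Step 6: x=[9.7935] v=[-1.1653]
Step 7: x=[9.7263] v=[-1.3447]
Step 8: x=[9.6504] v=[-1.5173]
Step 9: x=[9.5663] v=[-1.6823]
Step 10: x=[9.4744] v=[-1.8389]
Step 11: x=[9.3751] v=[-1.9863]
Step 12: x=[9.2689] v=[-2.1238]
Step 13: x=[9.1564] v=[-2.2507]
Step 14: x=[9.0381] v=[-2.3663]
Step 15: x=[8.9146] v=[-2.4701]
Step 16: x=[8.7865] v=[-2.5616]
Step 17: x=[8.6545] v=[-2.6403]
Step 18: x=[8.5192] v=[-2.7058]
Step 19: x=[8.3813] v=[-2.7577]
Step 20: x=[8.2415] v=[-2.7958]
Step 21: x=[8.1005] v=[-2.8200]
Step 22: x=[7.9590] v=[-2.8301]
Step 23: x=[7.8177] v=[-2.8260]
Step 24: x=[7.6773] v=[-2.8078]
Step 25: x=[7.5385] v=[-2.7755]
Step 26: x=[7.4020] v=[-2.7294]
Step 27: x=[7.2685] v=[-2.6696]
Step 28: x=[7.1387] v=[-2.5965]
Step 29: x=[7.0132] v=[-2.5104]
Step 30: x=[6.8926] v=[-2.4117]
Step 31: x=[6.7776] v=[-2.3010]
Step 32: x=[6.6687] v=[-2.1788]
Step 33: x=[6.5664] v=[-2.0457]
Step 34: x=[6.4713] v=[-1.9023]
Step 35: x=[6.3838] v=[-1.7494]
Step 36: x=[6.3044] v=[-1.5878]
Step 37: x=[6.2335] v=[-1.4182]
Step 38: x=[6.1714] v=[-1.2416]
Step 39: x=[6.1185] v=[-1.0587]
Step 40: x=[6.0750] v=[-0.8706]
Step 41: x=[6.0411] v=[-0.6781]
Step 42: x=[6.0170] v=[-0.4822]
Step 43: x=[6.0028] v=[-0.2839]
Step 44: x=[5.9986] v=[-0.0842]
Step 45: x=[6.0044] v=[0.1159]
First v>=0 after going negative at step 45, time=2.2500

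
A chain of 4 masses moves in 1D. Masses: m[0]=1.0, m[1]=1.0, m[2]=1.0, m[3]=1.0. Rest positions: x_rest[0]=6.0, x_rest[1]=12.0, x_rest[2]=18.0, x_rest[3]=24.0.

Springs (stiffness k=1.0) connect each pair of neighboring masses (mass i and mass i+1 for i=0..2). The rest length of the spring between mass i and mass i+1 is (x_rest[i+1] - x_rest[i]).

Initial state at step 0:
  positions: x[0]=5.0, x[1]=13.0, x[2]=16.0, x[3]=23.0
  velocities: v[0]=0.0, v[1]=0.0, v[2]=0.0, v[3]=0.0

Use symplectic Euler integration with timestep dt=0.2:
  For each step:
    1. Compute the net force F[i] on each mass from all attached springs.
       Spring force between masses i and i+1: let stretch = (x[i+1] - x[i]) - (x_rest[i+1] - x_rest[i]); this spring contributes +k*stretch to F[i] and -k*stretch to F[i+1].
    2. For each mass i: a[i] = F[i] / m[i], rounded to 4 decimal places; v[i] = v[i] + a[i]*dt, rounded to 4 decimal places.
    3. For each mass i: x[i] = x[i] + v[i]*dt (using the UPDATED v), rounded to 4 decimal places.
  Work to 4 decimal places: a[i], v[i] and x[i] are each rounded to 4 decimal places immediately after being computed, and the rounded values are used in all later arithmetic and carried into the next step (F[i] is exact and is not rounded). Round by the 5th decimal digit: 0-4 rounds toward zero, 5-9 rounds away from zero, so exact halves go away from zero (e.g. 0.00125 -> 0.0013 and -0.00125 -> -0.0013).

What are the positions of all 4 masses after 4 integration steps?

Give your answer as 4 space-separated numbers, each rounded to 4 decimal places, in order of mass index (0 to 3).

Step 0: x=[5.0000 13.0000 16.0000 23.0000] v=[0.0000 0.0000 0.0000 0.0000]
Step 1: x=[5.0800 12.8000 16.1600 22.9600] v=[0.4000 -1.0000 0.8000 -0.2000]
Step 2: x=[5.2288 12.4256 16.4576 22.8880] v=[0.7440 -1.8720 1.4880 -0.3600]
Step 3: x=[5.4255 11.9246 16.8511 22.7988] v=[0.9834 -2.5050 1.9677 -0.4461]
Step 4: x=[5.6421 11.3607 17.2855 22.7117] v=[1.0832 -2.8195 2.1719 -0.4356]

Answer: 5.6421 11.3607 17.2855 22.7117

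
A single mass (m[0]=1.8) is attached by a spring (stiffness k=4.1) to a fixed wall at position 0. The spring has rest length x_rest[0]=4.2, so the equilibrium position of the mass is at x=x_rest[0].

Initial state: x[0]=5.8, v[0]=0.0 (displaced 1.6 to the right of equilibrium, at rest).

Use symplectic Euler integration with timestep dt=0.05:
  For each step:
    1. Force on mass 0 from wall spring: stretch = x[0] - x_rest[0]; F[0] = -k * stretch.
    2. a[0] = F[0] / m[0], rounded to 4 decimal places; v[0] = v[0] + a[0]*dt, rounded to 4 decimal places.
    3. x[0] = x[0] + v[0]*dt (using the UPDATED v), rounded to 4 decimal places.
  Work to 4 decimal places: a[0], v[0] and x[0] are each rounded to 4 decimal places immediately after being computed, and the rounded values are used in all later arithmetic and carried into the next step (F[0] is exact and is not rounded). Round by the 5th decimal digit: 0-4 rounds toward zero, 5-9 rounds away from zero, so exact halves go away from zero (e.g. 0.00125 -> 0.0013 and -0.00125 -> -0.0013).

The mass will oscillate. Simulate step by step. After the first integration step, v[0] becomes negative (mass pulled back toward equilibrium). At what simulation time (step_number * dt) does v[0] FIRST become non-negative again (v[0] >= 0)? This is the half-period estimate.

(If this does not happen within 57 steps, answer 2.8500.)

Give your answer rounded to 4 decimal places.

Step 0: x=[5.8000] v=[0.0000]
Step 1: x=[5.7909] v=[-0.1822]
Step 2: x=[5.7727] v=[-0.3634]
Step 3: x=[5.7456] v=[-0.5425]
Step 4: x=[5.7097] v=[-0.7185]
Step 5: x=[5.6652] v=[-0.8904]
Step 6: x=[5.6123] v=[-1.0573]
Step 7: x=[5.5514] v=[-1.2181]
Step 8: x=[5.4828] v=[-1.3720]
Step 9: x=[5.4069] v=[-1.5181]
Step 10: x=[5.3241] v=[-1.6556]
Step 11: x=[5.2349] v=[-1.7836]
Step 12: x=[5.1398] v=[-1.9015]
Step 13: x=[5.0394] v=[-2.0085]
Step 14: x=[4.9342] v=[-2.1041]
Step 15: x=[4.8248] v=[-2.1877]
Step 16: x=[4.7119] v=[-2.2589]
Step 17: x=[4.5960] v=[-2.3172]
Step 18: x=[4.4779] v=[-2.3623]
Step 19: x=[4.3582] v=[-2.3940]
Step 20: x=[4.2376] v=[-2.4120]
Step 21: x=[4.1168] v=[-2.4163]
Step 22: x=[3.9965] v=[-2.4068]
Step 23: x=[3.8773] v=[-2.3836]
Step 24: x=[3.7600] v=[-2.3469]
Step 25: x=[3.6452] v=[-2.2968]
Step 26: x=[3.5335] v=[-2.2336]
Step 27: x=[3.4256] v=[-2.1577]
Step 28: x=[3.3221] v=[-2.0695]
Step 29: x=[3.2236] v=[-1.9695]
Step 30: x=[3.1307] v=[-1.8583]
Step 31: x=[3.0439] v=[-1.7365]
Step 32: x=[2.9637] v=[-1.6048]
Step 33: x=[2.8905] v=[-1.4640]
Step 34: x=[2.8248] v=[-1.3149]
Step 35: x=[2.7669] v=[-1.1583]
Step 36: x=[2.7171] v=[-0.9951]
Step 37: x=[2.6758] v=[-0.8262]
Step 38: x=[2.6432] v=[-0.6526]
Step 39: x=[2.6194] v=[-0.4753]
Step 40: x=[2.6046] v=[-0.2953]
Step 41: x=[2.5989] v=[-0.1136]
Step 42: x=[2.6023] v=[0.0688]
First v>=0 after going negative at step 42, time=2.1000

Answer: 2.1000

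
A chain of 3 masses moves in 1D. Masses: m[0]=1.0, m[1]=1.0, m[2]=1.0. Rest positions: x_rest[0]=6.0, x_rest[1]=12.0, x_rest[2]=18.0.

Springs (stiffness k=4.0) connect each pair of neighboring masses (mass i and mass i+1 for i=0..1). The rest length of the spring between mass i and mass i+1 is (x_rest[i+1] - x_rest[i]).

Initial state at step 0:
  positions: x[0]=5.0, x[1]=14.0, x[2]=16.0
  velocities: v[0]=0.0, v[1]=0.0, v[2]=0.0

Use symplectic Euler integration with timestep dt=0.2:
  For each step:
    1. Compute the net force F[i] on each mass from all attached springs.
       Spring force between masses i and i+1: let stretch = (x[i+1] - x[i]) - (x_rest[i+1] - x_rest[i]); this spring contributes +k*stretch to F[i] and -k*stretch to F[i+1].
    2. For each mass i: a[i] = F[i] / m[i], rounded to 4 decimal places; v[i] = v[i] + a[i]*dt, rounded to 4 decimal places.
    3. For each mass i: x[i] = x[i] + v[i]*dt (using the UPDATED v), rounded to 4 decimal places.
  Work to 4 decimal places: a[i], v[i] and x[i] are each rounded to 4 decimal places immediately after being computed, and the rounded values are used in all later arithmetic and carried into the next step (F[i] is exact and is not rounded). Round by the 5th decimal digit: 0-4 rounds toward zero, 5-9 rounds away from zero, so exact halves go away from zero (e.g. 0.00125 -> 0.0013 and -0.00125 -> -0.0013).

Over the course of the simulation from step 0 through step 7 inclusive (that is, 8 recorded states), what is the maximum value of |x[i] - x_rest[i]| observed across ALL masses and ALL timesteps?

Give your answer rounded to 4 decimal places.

Step 0: x=[5.0000 14.0000 16.0000] v=[0.0000 0.0000 0.0000]
Step 1: x=[5.4800 12.8800 16.6400] v=[2.4000 -5.6000 3.2000]
Step 2: x=[6.1840 11.1776 17.6384] v=[3.5200 -8.5120 4.9920]
Step 3: x=[6.7270 9.7100 18.5631] v=[2.7149 -7.3382 4.6234]
Step 4: x=[6.7873 9.1816 19.0313] v=[0.3013 -2.6421 2.3409]
Step 5: x=[6.2706 9.8460 18.8835] v=[-2.5833 3.3222 -0.7389]
Step 6: x=[5.3660 11.3844 18.2497] v=[-4.5230 7.6919 -3.1689]
Step 7: x=[4.4643 13.0583 17.4775] v=[-4.5083 8.3694 -3.8611]
Max displacement = 2.8184

Answer: 2.8184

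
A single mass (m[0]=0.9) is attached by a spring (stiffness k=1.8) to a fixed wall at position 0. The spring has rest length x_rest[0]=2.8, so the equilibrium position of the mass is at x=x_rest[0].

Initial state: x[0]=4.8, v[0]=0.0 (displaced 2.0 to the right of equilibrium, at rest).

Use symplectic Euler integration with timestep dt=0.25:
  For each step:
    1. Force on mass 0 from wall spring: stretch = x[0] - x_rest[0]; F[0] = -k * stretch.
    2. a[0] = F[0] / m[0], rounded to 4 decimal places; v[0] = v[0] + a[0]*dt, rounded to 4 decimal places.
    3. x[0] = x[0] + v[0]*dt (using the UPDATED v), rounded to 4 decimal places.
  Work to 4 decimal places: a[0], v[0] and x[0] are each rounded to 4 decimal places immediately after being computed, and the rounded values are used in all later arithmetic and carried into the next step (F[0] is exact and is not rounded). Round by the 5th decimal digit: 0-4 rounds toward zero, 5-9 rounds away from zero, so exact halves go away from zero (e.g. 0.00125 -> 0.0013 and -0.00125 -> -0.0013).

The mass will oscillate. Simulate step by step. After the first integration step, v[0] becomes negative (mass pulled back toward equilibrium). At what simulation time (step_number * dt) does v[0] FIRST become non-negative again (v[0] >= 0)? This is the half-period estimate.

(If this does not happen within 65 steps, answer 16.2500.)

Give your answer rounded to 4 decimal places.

Step 0: x=[4.8000] v=[0.0000]
Step 1: x=[4.5500] v=[-1.0000]
Step 2: x=[4.0813] v=[-1.8750]
Step 3: x=[3.4524] v=[-2.5157]
Step 4: x=[2.7419] v=[-2.8419]
Step 5: x=[2.0387] v=[-2.8129]
Step 6: x=[1.4306] v=[-2.4323]
Step 7: x=[0.9937] v=[-1.7476]
Step 8: x=[0.7826] v=[-0.8445]
Step 9: x=[0.8237] v=[0.1642]
First v>=0 after going negative at step 9, time=2.2500

Answer: 2.2500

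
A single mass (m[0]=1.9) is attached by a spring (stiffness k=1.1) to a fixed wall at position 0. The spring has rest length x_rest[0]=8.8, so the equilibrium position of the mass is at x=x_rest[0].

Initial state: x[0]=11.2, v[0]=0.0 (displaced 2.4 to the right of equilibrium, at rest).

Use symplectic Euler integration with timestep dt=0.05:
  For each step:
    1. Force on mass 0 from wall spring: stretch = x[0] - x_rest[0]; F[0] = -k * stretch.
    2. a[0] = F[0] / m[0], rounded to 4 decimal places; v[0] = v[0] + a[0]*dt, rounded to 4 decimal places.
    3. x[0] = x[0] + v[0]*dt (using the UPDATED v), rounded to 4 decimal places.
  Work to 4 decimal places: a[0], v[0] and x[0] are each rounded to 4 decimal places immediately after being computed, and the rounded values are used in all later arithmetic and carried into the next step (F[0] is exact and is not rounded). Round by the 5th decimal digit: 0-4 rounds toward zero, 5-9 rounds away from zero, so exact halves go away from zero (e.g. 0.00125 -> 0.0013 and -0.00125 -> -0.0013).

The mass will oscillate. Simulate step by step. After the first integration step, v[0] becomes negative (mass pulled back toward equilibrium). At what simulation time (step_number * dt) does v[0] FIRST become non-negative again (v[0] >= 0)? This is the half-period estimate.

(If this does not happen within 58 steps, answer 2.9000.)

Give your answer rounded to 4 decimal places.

Answer: 2.9000

Derivation:
Step 0: x=[11.2000] v=[0.0000]
Step 1: x=[11.1965] v=[-0.0695]
Step 2: x=[11.1896] v=[-0.1389]
Step 3: x=[11.1792] v=[-0.2081]
Step 4: x=[11.1654] v=[-0.2770]
Step 5: x=[11.1481] v=[-0.3455]
Step 6: x=[11.1274] v=[-0.4135]
Step 7: x=[11.1034] v=[-0.4809]
Step 8: x=[11.0760] v=[-0.5476]
Step 9: x=[11.0453] v=[-0.6135]
Step 10: x=[11.0114] v=[-0.6785]
Step 11: x=[10.9743] v=[-0.7425]
Step 12: x=[10.9340] v=[-0.8054]
Step 13: x=[10.8906] v=[-0.8672]
Step 14: x=[10.8442] v=[-0.9277]
Step 15: x=[10.7949] v=[-0.9869]
Step 16: x=[10.7427] v=[-1.0446]
Step 17: x=[10.6877] v=[-1.1008]
Step 18: x=[10.6299] v=[-1.1554]
Step 19: x=[10.5695] v=[-1.2084]
Step 20: x=[10.5065] v=[-1.2596]
Step 21: x=[10.4411] v=[-1.3090]
Step 22: x=[10.3733] v=[-1.3565]
Step 23: x=[10.3032] v=[-1.4020]
Step 24: x=[10.2309] v=[-1.4455]
Step 25: x=[10.1566] v=[-1.4869]
Step 26: x=[10.0803] v=[-1.5262]
Step 27: x=[10.0021] v=[-1.5633]
Step 28: x=[9.9222] v=[-1.5981]
Step 29: x=[9.8407] v=[-1.6306]
Step 30: x=[9.7577] v=[-1.6607]
Step 31: x=[9.6733] v=[-1.6884]
Step 32: x=[9.5876] v=[-1.7137]
Step 33: x=[9.5008] v=[-1.7365]
Step 34: x=[9.4130] v=[-1.7568]
Step 35: x=[9.3243] v=[-1.7745]
Step 36: x=[9.2348] v=[-1.7897]
Step 37: x=[9.1447] v=[-1.8023]
Step 38: x=[9.0541] v=[-1.8123]
Step 39: x=[8.9631] v=[-1.8197]
Step 40: x=[8.8719] v=[-1.8244]
Step 41: x=[8.7806] v=[-1.8265]
Step 42: x=[8.6893] v=[-1.8259]
Step 43: x=[8.5982] v=[-1.8227]
Step 44: x=[8.5074] v=[-1.8169]
Step 45: x=[8.4170] v=[-1.8084]
Step 46: x=[8.3271] v=[-1.7973]
Step 47: x=[8.2379] v=[-1.7836]
Step 48: x=[8.1495] v=[-1.7673]
Step 49: x=[8.0621] v=[-1.7485]
Step 50: x=[7.9757] v=[-1.7271]
Step 51: x=[7.8905] v=[-1.7032]
Step 52: x=[7.8067] v=[-1.6769]
Step 53: x=[7.7243] v=[-1.6481]
Step 54: x=[7.6435] v=[-1.6170]
Step 55: x=[7.5643] v=[-1.5835]
Step 56: x=[7.4869] v=[-1.5477]
Step 57: x=[7.4114] v=[-1.5097]
Step 58: x=[7.3379] v=[-1.4695]
v[0] did not become non-negative within 58 steps; using fallback time=2.9000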